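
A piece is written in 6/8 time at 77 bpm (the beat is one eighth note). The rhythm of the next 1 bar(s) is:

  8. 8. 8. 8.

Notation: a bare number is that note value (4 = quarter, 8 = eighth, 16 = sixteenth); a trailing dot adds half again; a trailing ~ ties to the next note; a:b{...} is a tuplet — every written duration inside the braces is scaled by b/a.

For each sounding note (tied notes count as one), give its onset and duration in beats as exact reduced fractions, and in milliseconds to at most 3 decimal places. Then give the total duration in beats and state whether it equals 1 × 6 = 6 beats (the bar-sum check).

1) 0.0ms=0b +1168.831ms=3/2b
2) 1168.831ms=3/2b +1168.831ms=3/2b
3) 2337.662ms=3b +1168.831ms=3/2b
4) 3506.494ms=9/2b +1168.831ms=3/2b
Σ=6b of 6 (77bpm 6/8) — PASS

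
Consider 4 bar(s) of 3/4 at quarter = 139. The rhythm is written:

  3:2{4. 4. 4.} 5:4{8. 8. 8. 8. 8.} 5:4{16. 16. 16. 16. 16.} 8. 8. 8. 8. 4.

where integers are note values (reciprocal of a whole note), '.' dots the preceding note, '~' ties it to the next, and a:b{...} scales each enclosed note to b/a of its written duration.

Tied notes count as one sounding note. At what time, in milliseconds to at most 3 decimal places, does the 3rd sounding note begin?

note 3 onset = 2b = 863.309ms

1. 0.0ms @ 0 + 431.655ms (1)
2. 431.655ms @ 1 + 431.655ms (1)
3. 863.309ms @ 2 + 431.655ms (1)
4. 1294.964ms @ 3 + 258.993ms (3/5)
5. 1553.957ms @ 18/5 + 258.993ms (3/5)
6. 1812.95ms @ 21/5 + 258.993ms (3/5)
7. 2071.942ms @ 24/5 + 258.993ms (3/5)
8. 2330.935ms @ 27/5 + 258.993ms (3/5)
9. 2589.928ms @ 6 + 129.496ms (3/10)
10. 2719.424ms @ 63/10 + 129.496ms (3/10)
11. 2848.921ms @ 33/5 + 129.496ms (3/10)
12. 2978.417ms @ 69/10 + 129.496ms (3/10)
13. 3107.914ms @ 36/5 + 129.496ms (3/10)
14. 3237.41ms @ 15/2 + 323.741ms (3/4)
15. 3561.151ms @ 33/4 + 323.741ms (3/4)
16. 3884.892ms @ 9 + 323.741ms (3/4)
17. 4208.633ms @ 39/4 + 323.741ms (3/4)
18. 4532.374ms @ 21/2 + 647.482ms (3/2)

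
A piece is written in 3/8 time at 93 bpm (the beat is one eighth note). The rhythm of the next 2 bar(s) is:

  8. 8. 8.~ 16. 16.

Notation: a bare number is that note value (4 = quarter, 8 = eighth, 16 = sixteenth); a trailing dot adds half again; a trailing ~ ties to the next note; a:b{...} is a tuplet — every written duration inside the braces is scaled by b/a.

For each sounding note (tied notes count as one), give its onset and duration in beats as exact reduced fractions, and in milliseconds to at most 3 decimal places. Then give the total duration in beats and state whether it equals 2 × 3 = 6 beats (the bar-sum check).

1) 0.0ms=0b +967.742ms=3/2b
2) 967.742ms=3/2b +967.742ms=3/2b
3) 1935.484ms=3b +1451.613ms=9/4b
4) 3387.097ms=21/4b +483.871ms=3/4b
Σ=6b of 6 (93bpm 3/8) — PASS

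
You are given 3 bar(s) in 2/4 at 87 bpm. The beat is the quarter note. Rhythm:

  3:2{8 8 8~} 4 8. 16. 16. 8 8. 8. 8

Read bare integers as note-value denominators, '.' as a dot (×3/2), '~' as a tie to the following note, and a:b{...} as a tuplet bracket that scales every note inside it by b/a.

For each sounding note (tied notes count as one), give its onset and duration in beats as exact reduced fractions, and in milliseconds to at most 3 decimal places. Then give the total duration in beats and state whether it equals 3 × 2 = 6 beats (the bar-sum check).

1) 0.0ms=0b +229.885ms=1/3b
2) 229.885ms=1/3b +229.885ms=1/3b
3) 459.77ms=2/3b +919.54ms=4/3b
4) 1379.31ms=2b +517.241ms=3/4b
5) 1896.552ms=11/4b +258.621ms=3/8b
6) 2155.172ms=25/8b +258.621ms=3/8b
7) 2413.793ms=7/2b +344.828ms=1/2b
8) 2758.621ms=4b +517.241ms=3/4b
9) 3275.862ms=19/4b +517.241ms=3/4b
10) 3793.103ms=11/2b +344.828ms=1/2b
Σ=6b of 6 (87bpm 2/4) — PASS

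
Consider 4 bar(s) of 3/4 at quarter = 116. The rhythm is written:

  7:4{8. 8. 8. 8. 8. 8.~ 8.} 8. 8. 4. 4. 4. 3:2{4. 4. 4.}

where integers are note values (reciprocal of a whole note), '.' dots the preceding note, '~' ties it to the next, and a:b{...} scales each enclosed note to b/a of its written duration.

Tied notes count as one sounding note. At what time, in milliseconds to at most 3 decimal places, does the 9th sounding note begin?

1. 0.0ms @ 0 + 221.675ms (3/7)
2. 221.675ms @ 3/7 + 221.675ms (3/7)
3. 443.35ms @ 6/7 + 221.675ms (3/7)
4. 665.025ms @ 9/7 + 221.675ms (3/7)
5. 886.7ms @ 12/7 + 221.675ms (3/7)
6. 1108.374ms @ 15/7 + 443.35ms (6/7)
7. 1551.724ms @ 3 + 387.931ms (3/4)
8. 1939.655ms @ 15/4 + 387.931ms (3/4)
9. 2327.586ms @ 9/2 + 775.862ms (3/2)
10. 3103.448ms @ 6 + 775.862ms (3/2)
11. 3879.31ms @ 15/2 + 775.862ms (3/2)
12. 4655.172ms @ 9 + 517.241ms (1)
13. 5172.414ms @ 10 + 517.241ms (1)
14. 5689.655ms @ 11 + 517.241ms (1)

note 9 onset = 9/2b = 2327.586ms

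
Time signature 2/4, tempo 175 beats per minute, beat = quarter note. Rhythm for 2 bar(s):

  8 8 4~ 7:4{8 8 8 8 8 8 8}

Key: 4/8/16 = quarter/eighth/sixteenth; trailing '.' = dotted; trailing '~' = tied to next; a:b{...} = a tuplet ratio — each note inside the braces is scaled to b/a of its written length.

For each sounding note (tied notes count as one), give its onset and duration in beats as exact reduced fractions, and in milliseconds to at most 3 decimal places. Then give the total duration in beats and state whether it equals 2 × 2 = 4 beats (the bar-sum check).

1) 0.0ms=0b +171.429ms=1/2b
2) 171.429ms=1/2b +171.429ms=1/2b
3) 342.857ms=1b +440.816ms=9/7b
4) 783.673ms=16/7b +97.959ms=2/7b
5) 881.633ms=18/7b +97.959ms=2/7b
6) 979.592ms=20/7b +97.959ms=2/7b
7) 1077.551ms=22/7b +97.959ms=2/7b
8) 1175.51ms=24/7b +97.959ms=2/7b
9) 1273.469ms=26/7b +97.959ms=2/7b
Σ=4b of 4 (175bpm 2/4) — PASS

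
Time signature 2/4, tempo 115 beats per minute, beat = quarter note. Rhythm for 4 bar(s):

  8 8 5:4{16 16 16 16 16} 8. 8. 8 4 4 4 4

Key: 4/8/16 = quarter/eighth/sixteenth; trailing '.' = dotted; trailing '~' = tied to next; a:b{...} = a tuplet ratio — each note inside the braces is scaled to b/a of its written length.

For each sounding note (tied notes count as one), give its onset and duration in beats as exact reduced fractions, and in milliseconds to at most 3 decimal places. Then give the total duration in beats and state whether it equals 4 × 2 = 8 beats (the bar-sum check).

1) 0.0ms=0b +260.87ms=1/2b
2) 260.87ms=1/2b +260.87ms=1/2b
3) 521.739ms=1b +104.348ms=1/5b
4) 626.087ms=6/5b +104.348ms=1/5b
5) 730.435ms=7/5b +104.348ms=1/5b
6) 834.783ms=8/5b +104.348ms=1/5b
7) 939.13ms=9/5b +104.348ms=1/5b
8) 1043.478ms=2b +391.304ms=3/4b
9) 1434.783ms=11/4b +391.304ms=3/4b
10) 1826.087ms=7/2b +260.87ms=1/2b
11) 2086.957ms=4b +521.739ms=1b
12) 2608.696ms=5b +521.739ms=1b
13) 3130.435ms=6b +521.739ms=1b
14) 3652.174ms=7b +521.739ms=1b
Σ=8b of 8 (115bpm 2/4) — PASS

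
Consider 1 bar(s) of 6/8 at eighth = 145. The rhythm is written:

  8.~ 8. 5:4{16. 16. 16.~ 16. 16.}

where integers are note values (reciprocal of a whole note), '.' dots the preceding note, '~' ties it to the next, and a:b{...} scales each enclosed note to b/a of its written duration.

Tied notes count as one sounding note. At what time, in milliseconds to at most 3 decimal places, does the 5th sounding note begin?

1. 0.0ms @ 0 + 1241.379ms (3)
2. 1241.379ms @ 3 + 248.276ms (3/5)
3. 1489.655ms @ 18/5 + 248.276ms (3/5)
4. 1737.931ms @ 21/5 + 496.552ms (6/5)
5. 2234.483ms @ 27/5 + 248.276ms (3/5)

note 5 onset = 27/5b = 2234.483ms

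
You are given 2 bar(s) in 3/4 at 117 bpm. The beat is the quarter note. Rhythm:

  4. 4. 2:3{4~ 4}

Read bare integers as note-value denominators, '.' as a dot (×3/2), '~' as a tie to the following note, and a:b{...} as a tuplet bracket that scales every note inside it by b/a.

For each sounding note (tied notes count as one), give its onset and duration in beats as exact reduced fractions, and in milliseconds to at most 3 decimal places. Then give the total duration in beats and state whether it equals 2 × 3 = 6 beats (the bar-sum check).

1) 0.0ms=0b +769.231ms=3/2b
2) 769.231ms=3/2b +769.231ms=3/2b
3) 1538.462ms=3b +1538.462ms=3b
Σ=6b of 6 (117bpm 3/4) — PASS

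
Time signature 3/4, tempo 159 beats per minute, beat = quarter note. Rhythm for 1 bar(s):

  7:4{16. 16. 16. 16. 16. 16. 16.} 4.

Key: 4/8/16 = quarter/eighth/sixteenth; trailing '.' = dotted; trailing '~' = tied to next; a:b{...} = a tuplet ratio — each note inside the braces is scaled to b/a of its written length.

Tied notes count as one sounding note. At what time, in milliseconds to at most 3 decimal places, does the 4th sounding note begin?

1. 0.0ms @ 0 + 80.863ms (3/14)
2. 80.863ms @ 3/14 + 80.863ms (3/14)
3. 161.725ms @ 3/7 + 80.863ms (3/14)
4. 242.588ms @ 9/14 + 80.863ms (3/14)
5. 323.45ms @ 6/7 + 80.863ms (3/14)
6. 404.313ms @ 15/14 + 80.863ms (3/14)
7. 485.175ms @ 9/7 + 80.863ms (3/14)
8. 566.038ms @ 3/2 + 566.038ms (3/2)

note 4 onset = 9/14b = 242.588ms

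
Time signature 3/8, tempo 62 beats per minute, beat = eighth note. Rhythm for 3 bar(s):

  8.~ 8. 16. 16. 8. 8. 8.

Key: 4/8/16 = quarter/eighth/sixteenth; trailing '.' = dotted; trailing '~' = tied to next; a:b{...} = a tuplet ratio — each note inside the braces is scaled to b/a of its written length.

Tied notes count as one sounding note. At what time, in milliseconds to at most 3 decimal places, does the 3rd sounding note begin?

note 3 onset = 15/4b = 3629.032ms

1. 0.0ms @ 0 + 2903.226ms (3)
2. 2903.226ms @ 3 + 725.806ms (3/4)
3. 3629.032ms @ 15/4 + 725.806ms (3/4)
4. 4354.839ms @ 9/2 + 1451.613ms (3/2)
5. 5806.452ms @ 6 + 1451.613ms (3/2)
6. 7258.065ms @ 15/2 + 1451.613ms (3/2)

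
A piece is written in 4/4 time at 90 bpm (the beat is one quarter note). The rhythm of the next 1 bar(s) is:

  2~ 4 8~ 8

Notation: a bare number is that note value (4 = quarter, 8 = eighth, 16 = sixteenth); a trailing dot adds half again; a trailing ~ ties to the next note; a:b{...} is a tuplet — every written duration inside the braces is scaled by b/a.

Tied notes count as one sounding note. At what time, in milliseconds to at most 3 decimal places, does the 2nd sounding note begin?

1. 0.0ms @ 0 + 2000.0ms (3)
2. 2000.0ms @ 3 + 666.667ms (1)

note 2 onset = 3b = 2000.0ms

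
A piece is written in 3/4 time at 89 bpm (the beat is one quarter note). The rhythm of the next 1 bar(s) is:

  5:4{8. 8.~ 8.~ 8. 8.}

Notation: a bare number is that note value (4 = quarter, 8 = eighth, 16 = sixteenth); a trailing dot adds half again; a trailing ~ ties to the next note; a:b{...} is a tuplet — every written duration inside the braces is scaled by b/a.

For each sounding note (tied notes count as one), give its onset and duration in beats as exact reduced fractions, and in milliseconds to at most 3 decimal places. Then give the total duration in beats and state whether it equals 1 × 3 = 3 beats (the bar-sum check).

1) 0.0ms=0b +404.494ms=3/5b
2) 404.494ms=3/5b +1213.483ms=9/5b
3) 1617.978ms=12/5b +404.494ms=3/5b
Σ=3b of 3 (89bpm 3/4) — PASS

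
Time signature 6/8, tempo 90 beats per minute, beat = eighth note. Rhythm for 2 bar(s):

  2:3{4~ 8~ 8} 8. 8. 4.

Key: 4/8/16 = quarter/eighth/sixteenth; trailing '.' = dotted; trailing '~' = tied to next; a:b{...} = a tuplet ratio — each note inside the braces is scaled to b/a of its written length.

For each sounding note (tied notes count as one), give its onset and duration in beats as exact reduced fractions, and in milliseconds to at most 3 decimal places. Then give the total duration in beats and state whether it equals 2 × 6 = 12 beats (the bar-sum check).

1) 0.0ms=0b +4000.0ms=6b
2) 4000.0ms=6b +1000.0ms=3/2b
3) 5000.0ms=15/2b +1000.0ms=3/2b
4) 6000.0ms=9b +2000.0ms=3b
Σ=12b of 12 (90bpm 6/8) — PASS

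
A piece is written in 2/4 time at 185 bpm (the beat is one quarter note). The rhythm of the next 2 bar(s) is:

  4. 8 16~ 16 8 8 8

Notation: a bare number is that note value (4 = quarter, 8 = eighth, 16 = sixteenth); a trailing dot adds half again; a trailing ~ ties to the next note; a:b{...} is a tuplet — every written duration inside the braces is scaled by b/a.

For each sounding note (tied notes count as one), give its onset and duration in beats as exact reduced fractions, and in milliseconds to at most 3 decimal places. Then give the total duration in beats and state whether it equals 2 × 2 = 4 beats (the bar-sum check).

1) 0.0ms=0b +486.486ms=3/2b
2) 486.486ms=3/2b +162.162ms=1/2b
3) 648.649ms=2b +162.162ms=1/2b
4) 810.811ms=5/2b +162.162ms=1/2b
5) 972.973ms=3b +162.162ms=1/2b
6) 1135.135ms=7/2b +162.162ms=1/2b
Σ=4b of 4 (185bpm 2/4) — PASS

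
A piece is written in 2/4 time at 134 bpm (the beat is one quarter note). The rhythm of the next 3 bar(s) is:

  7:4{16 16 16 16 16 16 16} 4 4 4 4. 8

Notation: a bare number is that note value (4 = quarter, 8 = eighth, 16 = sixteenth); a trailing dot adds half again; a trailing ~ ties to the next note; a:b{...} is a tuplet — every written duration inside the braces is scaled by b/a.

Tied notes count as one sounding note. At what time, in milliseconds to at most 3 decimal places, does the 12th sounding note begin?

note 12 onset = 11/2b = 2462.687ms

1. 0.0ms @ 0 + 63.966ms (1/7)
2. 63.966ms @ 1/7 + 63.966ms (1/7)
3. 127.932ms @ 2/7 + 63.966ms (1/7)
4. 191.898ms @ 3/7 + 63.966ms (1/7)
5. 255.864ms @ 4/7 + 63.966ms (1/7)
6. 319.829ms @ 5/7 + 63.966ms (1/7)
7. 383.795ms @ 6/7 + 63.966ms (1/7)
8. 447.761ms @ 1 + 447.761ms (1)
9. 895.522ms @ 2 + 447.761ms (1)
10. 1343.284ms @ 3 + 447.761ms (1)
11. 1791.045ms @ 4 + 671.642ms (3/2)
12. 2462.687ms @ 11/2 + 223.881ms (1/2)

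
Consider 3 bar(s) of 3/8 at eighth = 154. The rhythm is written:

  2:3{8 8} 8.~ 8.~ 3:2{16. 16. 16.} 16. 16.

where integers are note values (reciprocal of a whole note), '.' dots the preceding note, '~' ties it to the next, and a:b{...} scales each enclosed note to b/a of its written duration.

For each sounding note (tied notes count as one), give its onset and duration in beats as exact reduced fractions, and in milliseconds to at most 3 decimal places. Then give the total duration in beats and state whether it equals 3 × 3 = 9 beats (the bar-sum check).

1) 0.0ms=0b +584.416ms=3/2b
2) 584.416ms=3/2b +584.416ms=3/2b
3) 1168.831ms=3b +1363.636ms=7/2b
4) 2532.468ms=13/2b +194.805ms=1/2b
5) 2727.273ms=7b +194.805ms=1/2b
6) 2922.078ms=15/2b +292.208ms=3/4b
7) 3214.286ms=33/4b +292.208ms=3/4b
Σ=9b of 9 (154bpm 3/8) — PASS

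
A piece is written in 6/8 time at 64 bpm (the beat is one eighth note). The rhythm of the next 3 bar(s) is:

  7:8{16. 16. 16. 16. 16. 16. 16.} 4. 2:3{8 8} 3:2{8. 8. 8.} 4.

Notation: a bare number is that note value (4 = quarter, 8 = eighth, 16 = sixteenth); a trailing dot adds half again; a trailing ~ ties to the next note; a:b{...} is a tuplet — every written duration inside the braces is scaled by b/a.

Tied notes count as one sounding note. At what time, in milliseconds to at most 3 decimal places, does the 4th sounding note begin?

1. 0.0ms @ 0 + 803.571ms (6/7)
2. 803.571ms @ 6/7 + 803.571ms (6/7)
3. 1607.143ms @ 12/7 + 803.571ms (6/7)
4. 2410.714ms @ 18/7 + 803.571ms (6/7)
5. 3214.286ms @ 24/7 + 803.571ms (6/7)
6. 4017.857ms @ 30/7 + 803.571ms (6/7)
7. 4821.429ms @ 36/7 + 803.571ms (6/7)
8. 5625.0ms @ 6 + 2812.5ms (3)
9. 8437.5ms @ 9 + 1406.25ms (3/2)
10. 9843.75ms @ 21/2 + 1406.25ms (3/2)
11. 11250.0ms @ 12 + 937.5ms (1)
12. 12187.5ms @ 13 + 937.5ms (1)
13. 13125.0ms @ 14 + 937.5ms (1)
14. 14062.5ms @ 15 + 2812.5ms (3)

note 4 onset = 18/7b = 2410.714ms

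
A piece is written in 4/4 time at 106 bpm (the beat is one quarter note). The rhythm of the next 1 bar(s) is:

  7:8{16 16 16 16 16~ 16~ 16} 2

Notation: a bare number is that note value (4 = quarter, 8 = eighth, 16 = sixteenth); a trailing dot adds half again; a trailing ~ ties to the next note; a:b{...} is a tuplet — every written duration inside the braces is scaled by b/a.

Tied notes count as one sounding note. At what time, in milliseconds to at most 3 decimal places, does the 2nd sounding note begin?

1. 0.0ms @ 0 + 161.725ms (2/7)
2. 161.725ms @ 2/7 + 161.725ms (2/7)
3. 323.45ms @ 4/7 + 161.725ms (2/7)
4. 485.175ms @ 6/7 + 161.725ms (2/7)
5. 646.9ms @ 8/7 + 485.175ms (6/7)
6. 1132.075ms @ 2 + 1132.075ms (2)

note 2 onset = 2/7b = 161.725ms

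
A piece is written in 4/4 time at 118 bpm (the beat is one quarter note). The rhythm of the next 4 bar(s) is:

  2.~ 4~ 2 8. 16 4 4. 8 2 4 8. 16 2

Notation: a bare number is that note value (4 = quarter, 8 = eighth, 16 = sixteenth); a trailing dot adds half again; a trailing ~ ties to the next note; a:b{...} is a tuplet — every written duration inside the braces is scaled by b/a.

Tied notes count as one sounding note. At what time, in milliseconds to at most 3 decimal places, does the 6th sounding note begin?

1. 0.0ms @ 0 + 3050.847ms (6)
2. 3050.847ms @ 6 + 381.356ms (3/4)
3. 3432.203ms @ 27/4 + 127.119ms (1/4)
4. 3559.322ms @ 7 + 508.475ms (1)
5. 4067.797ms @ 8 + 762.712ms (3/2)
6. 4830.508ms @ 19/2 + 254.237ms (1/2)
7. 5084.746ms @ 10 + 1016.949ms (2)
8. 6101.695ms @ 12 + 508.475ms (1)
9. 6610.169ms @ 13 + 381.356ms (3/4)
10. 6991.525ms @ 55/4 + 127.119ms (1/4)
11. 7118.644ms @ 14 + 1016.949ms (2)

note 6 onset = 19/2b = 4830.508ms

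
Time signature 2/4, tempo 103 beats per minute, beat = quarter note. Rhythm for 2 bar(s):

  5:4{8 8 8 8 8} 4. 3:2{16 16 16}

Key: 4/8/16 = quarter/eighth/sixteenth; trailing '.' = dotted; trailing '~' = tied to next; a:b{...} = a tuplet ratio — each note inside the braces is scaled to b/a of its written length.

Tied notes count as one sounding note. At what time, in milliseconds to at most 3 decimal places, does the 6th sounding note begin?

1. 0.0ms @ 0 + 233.01ms (2/5)
2. 233.01ms @ 2/5 + 233.01ms (2/5)
3. 466.019ms @ 4/5 + 233.01ms (2/5)
4. 699.029ms @ 6/5 + 233.01ms (2/5)
5. 932.039ms @ 8/5 + 233.01ms (2/5)
6. 1165.049ms @ 2 + 873.786ms (3/2)
7. 2038.835ms @ 7/2 + 97.087ms (1/6)
8. 2135.922ms @ 11/3 + 97.087ms (1/6)
9. 2233.01ms @ 23/6 + 97.087ms (1/6)

note 6 onset = 2b = 1165.049ms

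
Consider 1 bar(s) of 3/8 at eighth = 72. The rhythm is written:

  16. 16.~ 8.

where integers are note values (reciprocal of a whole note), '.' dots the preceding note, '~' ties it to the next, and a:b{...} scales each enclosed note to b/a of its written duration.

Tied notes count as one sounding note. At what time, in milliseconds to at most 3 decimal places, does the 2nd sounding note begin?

note 2 onset = 3/4b = 625.0ms

1. 0.0ms @ 0 + 625.0ms (3/4)
2. 625.0ms @ 3/4 + 1875.0ms (9/4)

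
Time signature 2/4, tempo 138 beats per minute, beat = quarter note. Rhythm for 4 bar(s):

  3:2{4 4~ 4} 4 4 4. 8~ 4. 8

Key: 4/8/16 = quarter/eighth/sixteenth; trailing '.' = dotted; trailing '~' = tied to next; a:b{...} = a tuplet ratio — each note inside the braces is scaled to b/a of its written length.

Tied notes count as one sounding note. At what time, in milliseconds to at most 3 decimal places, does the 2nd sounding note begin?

1. 0.0ms @ 0 + 289.855ms (2/3)
2. 289.855ms @ 2/3 + 579.71ms (4/3)
3. 869.565ms @ 2 + 434.783ms (1)
4. 1304.348ms @ 3 + 434.783ms (1)
5. 1739.13ms @ 4 + 652.174ms (3/2)
6. 2391.304ms @ 11/2 + 869.565ms (2)
7. 3260.87ms @ 15/2 + 217.391ms (1/2)

note 2 onset = 2/3b = 289.855ms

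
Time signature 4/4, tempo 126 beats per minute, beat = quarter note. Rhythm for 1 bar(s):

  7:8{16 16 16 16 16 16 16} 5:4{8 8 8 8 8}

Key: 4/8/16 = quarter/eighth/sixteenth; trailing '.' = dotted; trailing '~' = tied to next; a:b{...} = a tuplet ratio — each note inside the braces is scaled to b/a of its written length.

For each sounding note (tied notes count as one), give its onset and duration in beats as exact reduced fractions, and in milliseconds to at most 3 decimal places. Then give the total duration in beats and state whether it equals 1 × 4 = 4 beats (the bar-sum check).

1) 0.0ms=0b +136.054ms=2/7b
2) 136.054ms=2/7b +136.054ms=2/7b
3) 272.109ms=4/7b +136.054ms=2/7b
4) 408.163ms=6/7b +136.054ms=2/7b
5) 544.218ms=8/7b +136.054ms=2/7b
6) 680.272ms=10/7b +136.054ms=2/7b
7) 816.327ms=12/7b +136.054ms=2/7b
8) 952.381ms=2b +190.476ms=2/5b
9) 1142.857ms=12/5b +190.476ms=2/5b
10) 1333.333ms=14/5b +190.476ms=2/5b
11) 1523.81ms=16/5b +190.476ms=2/5b
12) 1714.286ms=18/5b +190.476ms=2/5b
Σ=4b of 4 (126bpm 4/4) — PASS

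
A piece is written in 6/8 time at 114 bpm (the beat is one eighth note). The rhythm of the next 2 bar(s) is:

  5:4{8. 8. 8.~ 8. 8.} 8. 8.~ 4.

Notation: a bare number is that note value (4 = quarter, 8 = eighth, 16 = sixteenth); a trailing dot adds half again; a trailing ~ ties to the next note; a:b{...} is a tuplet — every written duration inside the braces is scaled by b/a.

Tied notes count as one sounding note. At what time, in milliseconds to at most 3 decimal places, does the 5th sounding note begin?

1. 0.0ms @ 0 + 631.579ms (6/5)
2. 631.579ms @ 6/5 + 631.579ms (6/5)
3. 1263.158ms @ 12/5 + 1263.158ms (12/5)
4. 2526.316ms @ 24/5 + 631.579ms (6/5)
5. 3157.895ms @ 6 + 789.474ms (3/2)
6. 3947.368ms @ 15/2 + 2368.421ms (9/2)

note 5 onset = 6b = 3157.895ms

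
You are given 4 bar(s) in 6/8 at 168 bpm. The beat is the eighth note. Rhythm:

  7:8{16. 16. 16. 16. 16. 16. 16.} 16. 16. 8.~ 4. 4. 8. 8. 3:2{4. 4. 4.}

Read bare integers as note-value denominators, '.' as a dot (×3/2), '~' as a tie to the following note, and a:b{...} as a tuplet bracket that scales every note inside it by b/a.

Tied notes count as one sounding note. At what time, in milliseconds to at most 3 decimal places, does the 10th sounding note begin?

note 10 onset = 15/2b = 2678.571ms

1. 0.0ms @ 0 + 306.122ms (6/7)
2. 306.122ms @ 6/7 + 306.122ms (6/7)
3. 612.245ms @ 12/7 + 306.122ms (6/7)
4. 918.367ms @ 18/7 + 306.122ms (6/7)
5. 1224.49ms @ 24/7 + 306.122ms (6/7)
6. 1530.612ms @ 30/7 + 306.122ms (6/7)
7. 1836.735ms @ 36/7 + 306.122ms (6/7)
8. 2142.857ms @ 6 + 267.857ms (3/4)
9. 2410.714ms @ 27/4 + 267.857ms (3/4)
10. 2678.571ms @ 15/2 + 1607.143ms (9/2)
11. 4285.714ms @ 12 + 1071.429ms (3)
12. 5357.143ms @ 15 + 535.714ms (3/2)
13. 5892.857ms @ 33/2 + 535.714ms (3/2)
14. 6428.571ms @ 18 + 714.286ms (2)
15. 7142.857ms @ 20 + 714.286ms (2)
16. 7857.143ms @ 22 + 714.286ms (2)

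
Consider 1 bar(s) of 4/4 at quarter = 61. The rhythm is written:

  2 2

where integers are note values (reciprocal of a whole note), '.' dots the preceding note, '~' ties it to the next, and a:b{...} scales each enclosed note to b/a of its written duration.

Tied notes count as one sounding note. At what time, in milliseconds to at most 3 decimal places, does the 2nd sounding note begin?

note 2 onset = 2b = 1967.213ms

1. 0.0ms @ 0 + 1967.213ms (2)
2. 1967.213ms @ 2 + 1967.213ms (2)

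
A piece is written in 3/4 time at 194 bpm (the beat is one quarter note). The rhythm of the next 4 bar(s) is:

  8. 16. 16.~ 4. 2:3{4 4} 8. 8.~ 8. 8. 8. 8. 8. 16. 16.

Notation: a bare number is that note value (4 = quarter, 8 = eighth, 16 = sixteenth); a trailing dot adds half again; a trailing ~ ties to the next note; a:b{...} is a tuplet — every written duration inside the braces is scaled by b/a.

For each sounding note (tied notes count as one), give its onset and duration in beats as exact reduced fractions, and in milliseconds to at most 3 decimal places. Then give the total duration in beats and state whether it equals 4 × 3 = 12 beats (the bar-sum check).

1) 0.0ms=0b +231.959ms=3/4b
2) 231.959ms=3/4b +115.979ms=3/8b
3) 347.938ms=9/8b +579.897ms=15/8b
4) 927.835ms=3b +463.918ms=3/2b
5) 1391.753ms=9/2b +463.918ms=3/2b
6) 1855.67ms=6b +231.959ms=3/4b
7) 2087.629ms=27/4b +463.918ms=3/2b
8) 2551.546ms=33/4b +231.959ms=3/4b
9) 2783.505ms=9b +231.959ms=3/4b
10) 3015.464ms=39/4b +231.959ms=3/4b
11) 3247.423ms=21/2b +231.959ms=3/4b
12) 3479.381ms=45/4b +115.979ms=3/8b
13) 3595.361ms=93/8b +115.979ms=3/8b
Σ=12b of 12 (194bpm 3/4) — PASS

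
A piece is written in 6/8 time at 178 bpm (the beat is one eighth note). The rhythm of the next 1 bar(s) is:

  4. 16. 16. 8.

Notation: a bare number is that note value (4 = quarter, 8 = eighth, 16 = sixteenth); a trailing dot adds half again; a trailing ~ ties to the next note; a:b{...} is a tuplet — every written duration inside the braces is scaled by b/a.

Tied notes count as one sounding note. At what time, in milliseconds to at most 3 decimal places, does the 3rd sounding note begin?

note 3 onset = 15/4b = 1264.045ms

1. 0.0ms @ 0 + 1011.236ms (3)
2. 1011.236ms @ 3 + 252.809ms (3/4)
3. 1264.045ms @ 15/4 + 252.809ms (3/4)
4. 1516.854ms @ 9/2 + 505.618ms (3/2)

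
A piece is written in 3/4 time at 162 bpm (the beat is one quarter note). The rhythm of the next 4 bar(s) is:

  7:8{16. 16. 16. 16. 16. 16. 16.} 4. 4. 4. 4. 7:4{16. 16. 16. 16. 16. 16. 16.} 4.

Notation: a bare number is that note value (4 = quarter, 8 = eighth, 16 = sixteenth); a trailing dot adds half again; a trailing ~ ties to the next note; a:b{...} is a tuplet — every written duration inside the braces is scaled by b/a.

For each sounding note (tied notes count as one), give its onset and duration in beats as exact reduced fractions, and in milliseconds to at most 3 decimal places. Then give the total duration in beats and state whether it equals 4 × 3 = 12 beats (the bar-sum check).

1) 0.0ms=0b +158.73ms=3/7b
2) 158.73ms=3/7b +158.73ms=3/7b
3) 317.46ms=6/7b +158.73ms=3/7b
4) 476.19ms=9/7b +158.73ms=3/7b
5) 634.921ms=12/7b +158.73ms=3/7b
6) 793.651ms=15/7b +158.73ms=3/7b
7) 952.381ms=18/7b +158.73ms=3/7b
8) 1111.111ms=3b +555.556ms=3/2b
9) 1666.667ms=9/2b +555.556ms=3/2b
10) 2222.222ms=6b +555.556ms=3/2b
11) 2777.778ms=15/2b +555.556ms=3/2b
12) 3333.333ms=9b +79.365ms=3/14b
13) 3412.698ms=129/14b +79.365ms=3/14b
14) 3492.063ms=66/7b +79.365ms=3/14b
15) 3571.429ms=135/14b +79.365ms=3/14b
16) 3650.794ms=69/7b +79.365ms=3/14b
17) 3730.159ms=141/14b +79.365ms=3/14b
18) 3809.524ms=72/7b +79.365ms=3/14b
19) 3888.889ms=21/2b +555.556ms=3/2b
Σ=12b of 12 (162bpm 3/4) — PASS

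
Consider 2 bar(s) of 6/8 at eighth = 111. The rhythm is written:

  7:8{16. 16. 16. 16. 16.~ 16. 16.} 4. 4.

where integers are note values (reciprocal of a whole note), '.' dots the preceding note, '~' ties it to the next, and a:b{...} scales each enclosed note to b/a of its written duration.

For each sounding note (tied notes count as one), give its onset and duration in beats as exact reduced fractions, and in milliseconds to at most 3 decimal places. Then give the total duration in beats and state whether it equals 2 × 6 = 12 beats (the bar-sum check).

1) 0.0ms=0b +463.32ms=6/7b
2) 463.32ms=6/7b +463.32ms=6/7b
3) 926.641ms=12/7b +463.32ms=6/7b
4) 1389.961ms=18/7b +463.32ms=6/7b
5) 1853.282ms=24/7b +926.641ms=12/7b
6) 2779.923ms=36/7b +463.32ms=6/7b
7) 3243.243ms=6b +1621.622ms=3b
8) 4864.865ms=9b +1621.622ms=3b
Σ=12b of 12 (111bpm 6/8) — PASS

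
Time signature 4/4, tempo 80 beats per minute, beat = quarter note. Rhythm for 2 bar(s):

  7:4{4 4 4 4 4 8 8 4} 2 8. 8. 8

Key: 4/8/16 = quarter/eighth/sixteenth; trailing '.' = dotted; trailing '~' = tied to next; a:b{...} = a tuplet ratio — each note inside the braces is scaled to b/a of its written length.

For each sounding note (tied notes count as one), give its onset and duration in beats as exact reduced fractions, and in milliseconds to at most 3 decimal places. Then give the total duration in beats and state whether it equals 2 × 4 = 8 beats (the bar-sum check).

1) 0.0ms=0b +428.571ms=4/7b
2) 428.571ms=4/7b +428.571ms=4/7b
3) 857.143ms=8/7b +428.571ms=4/7b
4) 1285.714ms=12/7b +428.571ms=4/7b
5) 1714.286ms=16/7b +428.571ms=4/7b
6) 2142.857ms=20/7b +214.286ms=2/7b
7) 2357.143ms=22/7b +214.286ms=2/7b
8) 2571.429ms=24/7b +428.571ms=4/7b
9) 3000.0ms=4b +1500.0ms=2b
10) 4500.0ms=6b +562.5ms=3/4b
11) 5062.5ms=27/4b +562.5ms=3/4b
12) 5625.0ms=15/2b +375.0ms=1/2b
Σ=8b of 8 (80bpm 4/4) — PASS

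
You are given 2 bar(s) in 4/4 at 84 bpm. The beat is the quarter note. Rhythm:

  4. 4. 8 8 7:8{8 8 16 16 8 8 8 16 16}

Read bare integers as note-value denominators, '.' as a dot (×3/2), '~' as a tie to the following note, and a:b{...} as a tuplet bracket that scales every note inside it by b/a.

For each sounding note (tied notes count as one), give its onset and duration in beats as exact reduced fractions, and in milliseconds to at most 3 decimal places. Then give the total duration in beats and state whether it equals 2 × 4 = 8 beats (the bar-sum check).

1) 0.0ms=0b +1071.429ms=3/2b
2) 1071.429ms=3/2b +1071.429ms=3/2b
3) 2142.857ms=3b +357.143ms=1/2b
4) 2500.0ms=7/2b +357.143ms=1/2b
5) 2857.143ms=4b +408.163ms=4/7b
6) 3265.306ms=32/7b +408.163ms=4/7b
7) 3673.469ms=36/7b +204.082ms=2/7b
8) 3877.551ms=38/7b +204.082ms=2/7b
9) 4081.633ms=40/7b +408.163ms=4/7b
10) 4489.796ms=44/7b +408.163ms=4/7b
11) 4897.959ms=48/7b +408.163ms=4/7b
12) 5306.122ms=52/7b +204.082ms=2/7b
13) 5510.204ms=54/7b +204.082ms=2/7b
Σ=8b of 8 (84bpm 4/4) — PASS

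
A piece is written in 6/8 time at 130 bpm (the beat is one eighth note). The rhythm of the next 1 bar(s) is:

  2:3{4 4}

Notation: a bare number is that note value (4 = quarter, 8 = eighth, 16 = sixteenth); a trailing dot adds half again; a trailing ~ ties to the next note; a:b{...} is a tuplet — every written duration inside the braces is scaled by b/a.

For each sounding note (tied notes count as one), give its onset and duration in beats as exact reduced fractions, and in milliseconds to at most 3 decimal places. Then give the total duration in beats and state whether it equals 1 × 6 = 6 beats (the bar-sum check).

1) 0.0ms=0b +1384.615ms=3b
2) 1384.615ms=3b +1384.615ms=3b
Σ=6b of 6 (130bpm 6/8) — PASS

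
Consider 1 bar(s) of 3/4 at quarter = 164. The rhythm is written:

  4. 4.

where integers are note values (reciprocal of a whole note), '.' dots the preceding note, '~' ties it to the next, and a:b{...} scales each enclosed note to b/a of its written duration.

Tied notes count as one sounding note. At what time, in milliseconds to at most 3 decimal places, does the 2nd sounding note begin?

1. 0.0ms @ 0 + 548.78ms (3/2)
2. 548.78ms @ 3/2 + 548.78ms (3/2)

note 2 onset = 3/2b = 548.78ms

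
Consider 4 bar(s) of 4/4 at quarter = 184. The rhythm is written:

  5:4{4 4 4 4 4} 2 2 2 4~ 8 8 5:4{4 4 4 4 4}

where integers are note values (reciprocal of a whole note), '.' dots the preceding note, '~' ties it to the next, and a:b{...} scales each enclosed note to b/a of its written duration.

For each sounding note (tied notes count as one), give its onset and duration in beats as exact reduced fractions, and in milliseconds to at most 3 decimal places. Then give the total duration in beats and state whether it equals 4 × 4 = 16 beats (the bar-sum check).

1) 0.0ms=0b +260.87ms=4/5b
2) 260.87ms=4/5b +260.87ms=4/5b
3) 521.739ms=8/5b +260.87ms=4/5b
4) 782.609ms=12/5b +260.87ms=4/5b
5) 1043.478ms=16/5b +260.87ms=4/5b
6) 1304.348ms=4b +652.174ms=2b
7) 1956.522ms=6b +652.174ms=2b
8) 2608.696ms=8b +652.174ms=2b
9) 3260.87ms=10b +489.13ms=3/2b
10) 3750.0ms=23/2b +163.043ms=1/2b
11) 3913.043ms=12b +260.87ms=4/5b
12) 4173.913ms=64/5b +260.87ms=4/5b
13) 4434.783ms=68/5b +260.87ms=4/5b
14) 4695.652ms=72/5b +260.87ms=4/5b
15) 4956.522ms=76/5b +260.87ms=4/5b
Σ=16b of 16 (184bpm 4/4) — PASS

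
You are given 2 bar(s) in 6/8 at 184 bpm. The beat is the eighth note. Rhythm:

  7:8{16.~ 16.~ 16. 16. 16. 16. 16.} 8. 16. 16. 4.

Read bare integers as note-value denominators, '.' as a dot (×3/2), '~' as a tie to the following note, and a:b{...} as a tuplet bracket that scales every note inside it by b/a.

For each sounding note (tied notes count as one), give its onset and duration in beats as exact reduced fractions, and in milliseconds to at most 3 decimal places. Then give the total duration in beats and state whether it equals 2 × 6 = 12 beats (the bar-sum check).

1) 0.0ms=0b +838.509ms=18/7b
2) 838.509ms=18/7b +279.503ms=6/7b
3) 1118.012ms=24/7b +279.503ms=6/7b
4) 1397.516ms=30/7b +279.503ms=6/7b
5) 1677.019ms=36/7b +279.503ms=6/7b
6) 1956.522ms=6b +489.13ms=3/2b
7) 2445.652ms=15/2b +244.565ms=3/4b
8) 2690.217ms=33/4b +244.565ms=3/4b
9) 2934.783ms=9b +978.261ms=3b
Σ=12b of 12 (184bpm 6/8) — PASS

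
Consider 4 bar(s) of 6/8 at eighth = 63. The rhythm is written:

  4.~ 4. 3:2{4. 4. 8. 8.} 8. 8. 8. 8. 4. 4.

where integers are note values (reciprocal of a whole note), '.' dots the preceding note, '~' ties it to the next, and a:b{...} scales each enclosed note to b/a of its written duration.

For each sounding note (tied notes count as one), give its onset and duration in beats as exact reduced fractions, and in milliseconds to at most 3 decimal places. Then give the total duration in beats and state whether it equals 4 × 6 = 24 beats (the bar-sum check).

1) 0.0ms=0b +5714.286ms=6b
2) 5714.286ms=6b +1904.762ms=2b
3) 7619.048ms=8b +1904.762ms=2b
4) 9523.81ms=10b +952.381ms=1b
5) 10476.19ms=11b +952.381ms=1b
6) 11428.571ms=12b +1428.571ms=3/2b
7) 12857.143ms=27/2b +1428.571ms=3/2b
8) 14285.714ms=15b +1428.571ms=3/2b
9) 15714.286ms=33/2b +1428.571ms=3/2b
10) 17142.857ms=18b +2857.143ms=3b
11) 20000.0ms=21b +2857.143ms=3b
Σ=24b of 24 (63bpm 6/8) — PASS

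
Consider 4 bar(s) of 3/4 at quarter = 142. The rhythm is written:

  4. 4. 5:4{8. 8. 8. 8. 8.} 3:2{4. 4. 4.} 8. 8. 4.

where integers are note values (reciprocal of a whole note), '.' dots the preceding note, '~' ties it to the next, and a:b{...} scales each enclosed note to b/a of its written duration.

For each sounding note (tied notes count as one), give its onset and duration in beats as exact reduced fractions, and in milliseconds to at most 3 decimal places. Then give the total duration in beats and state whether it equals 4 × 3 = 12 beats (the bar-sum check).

1) 0.0ms=0b +633.803ms=3/2b
2) 633.803ms=3/2b +633.803ms=3/2b
3) 1267.606ms=3b +253.521ms=3/5b
4) 1521.127ms=18/5b +253.521ms=3/5b
5) 1774.648ms=21/5b +253.521ms=3/5b
6) 2028.169ms=24/5b +253.521ms=3/5b
7) 2281.69ms=27/5b +253.521ms=3/5b
8) 2535.211ms=6b +422.535ms=1b
9) 2957.746ms=7b +422.535ms=1b
10) 3380.282ms=8b +422.535ms=1b
11) 3802.817ms=9b +316.901ms=3/4b
12) 4119.718ms=39/4b +316.901ms=3/4b
13) 4436.62ms=21/2b +633.803ms=3/2b
Σ=12b of 12 (142bpm 3/4) — PASS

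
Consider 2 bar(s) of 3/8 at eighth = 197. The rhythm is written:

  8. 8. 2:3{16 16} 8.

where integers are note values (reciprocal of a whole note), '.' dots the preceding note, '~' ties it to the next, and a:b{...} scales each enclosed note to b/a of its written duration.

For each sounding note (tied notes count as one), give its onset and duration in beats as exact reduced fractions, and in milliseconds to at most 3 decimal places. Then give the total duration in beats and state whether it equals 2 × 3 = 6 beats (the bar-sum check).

1) 0.0ms=0b +456.853ms=3/2b
2) 456.853ms=3/2b +456.853ms=3/2b
3) 913.706ms=3b +228.426ms=3/4b
4) 1142.132ms=15/4b +228.426ms=3/4b
5) 1370.558ms=9/2b +456.853ms=3/2b
Σ=6b of 6 (197bpm 3/8) — PASS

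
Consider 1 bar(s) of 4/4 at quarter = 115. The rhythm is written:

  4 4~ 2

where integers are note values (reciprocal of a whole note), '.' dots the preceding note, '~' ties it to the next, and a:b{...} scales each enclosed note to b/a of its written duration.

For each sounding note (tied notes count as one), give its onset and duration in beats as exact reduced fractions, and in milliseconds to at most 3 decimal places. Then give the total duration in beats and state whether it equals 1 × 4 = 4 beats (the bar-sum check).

1) 0.0ms=0b +521.739ms=1b
2) 521.739ms=1b +1565.217ms=3b
Σ=4b of 4 (115bpm 4/4) — PASS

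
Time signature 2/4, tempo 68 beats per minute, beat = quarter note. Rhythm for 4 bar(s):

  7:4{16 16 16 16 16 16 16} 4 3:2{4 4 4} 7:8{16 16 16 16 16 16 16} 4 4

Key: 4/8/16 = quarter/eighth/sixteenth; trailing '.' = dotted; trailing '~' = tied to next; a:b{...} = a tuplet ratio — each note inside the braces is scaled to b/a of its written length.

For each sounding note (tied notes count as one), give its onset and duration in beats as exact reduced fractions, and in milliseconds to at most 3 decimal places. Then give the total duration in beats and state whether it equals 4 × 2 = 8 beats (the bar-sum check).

1) 0.0ms=0b +126.05ms=1/7b
2) 126.05ms=1/7b +126.05ms=1/7b
3) 252.101ms=2/7b +126.05ms=1/7b
4) 378.151ms=3/7b +126.05ms=1/7b
5) 504.202ms=4/7b +126.05ms=1/7b
6) 630.252ms=5/7b +126.05ms=1/7b
7) 756.303ms=6/7b +126.05ms=1/7b
8) 882.353ms=1b +882.353ms=1b
9) 1764.706ms=2b +588.235ms=2/3b
10) 2352.941ms=8/3b +588.235ms=2/3b
11) 2941.176ms=10/3b +588.235ms=2/3b
12) 3529.412ms=4b +252.101ms=2/7b
13) 3781.513ms=30/7b +252.101ms=2/7b
14) 4033.613ms=32/7b +252.101ms=2/7b
15) 4285.714ms=34/7b +252.101ms=2/7b
16) 4537.815ms=36/7b +252.101ms=2/7b
17) 4789.916ms=38/7b +252.101ms=2/7b
18) 5042.017ms=40/7b +252.101ms=2/7b
19) 5294.118ms=6b +882.353ms=1b
20) 6176.471ms=7b +882.353ms=1b
Σ=8b of 8 (68bpm 2/4) — PASS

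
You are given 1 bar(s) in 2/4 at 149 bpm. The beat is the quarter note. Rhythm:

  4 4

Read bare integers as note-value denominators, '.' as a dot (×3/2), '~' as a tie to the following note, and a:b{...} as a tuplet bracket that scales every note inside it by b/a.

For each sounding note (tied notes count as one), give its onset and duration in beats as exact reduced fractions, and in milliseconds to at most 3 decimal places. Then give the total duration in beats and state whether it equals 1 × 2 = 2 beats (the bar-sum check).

1) 0.0ms=0b +402.685ms=1b
2) 402.685ms=1b +402.685ms=1b
Σ=2b of 2 (149bpm 2/4) — PASS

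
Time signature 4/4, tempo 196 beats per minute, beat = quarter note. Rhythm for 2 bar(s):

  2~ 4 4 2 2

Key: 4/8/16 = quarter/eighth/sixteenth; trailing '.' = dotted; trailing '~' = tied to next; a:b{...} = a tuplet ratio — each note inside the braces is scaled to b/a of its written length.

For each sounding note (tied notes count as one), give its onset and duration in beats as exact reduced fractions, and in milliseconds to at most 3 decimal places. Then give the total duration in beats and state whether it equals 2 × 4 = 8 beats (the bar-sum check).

1) 0.0ms=0b +918.367ms=3b
2) 918.367ms=3b +306.122ms=1b
3) 1224.49ms=4b +612.245ms=2b
4) 1836.735ms=6b +612.245ms=2b
Σ=8b of 8 (196bpm 4/4) — PASS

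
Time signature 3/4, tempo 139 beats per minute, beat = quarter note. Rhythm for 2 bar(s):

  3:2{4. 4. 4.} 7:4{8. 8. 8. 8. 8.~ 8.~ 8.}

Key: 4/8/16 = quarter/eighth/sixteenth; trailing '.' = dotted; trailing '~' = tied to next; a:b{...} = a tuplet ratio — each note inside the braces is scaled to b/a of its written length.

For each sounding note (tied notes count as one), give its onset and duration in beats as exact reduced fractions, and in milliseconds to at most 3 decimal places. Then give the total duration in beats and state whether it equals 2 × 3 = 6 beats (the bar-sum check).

1) 0.0ms=0b +431.655ms=1b
2) 431.655ms=1b +431.655ms=1b
3) 863.309ms=2b +431.655ms=1b
4) 1294.964ms=3b +184.995ms=3/7b
5) 1479.959ms=24/7b +184.995ms=3/7b
6) 1664.954ms=27/7b +184.995ms=3/7b
7) 1849.949ms=30/7b +184.995ms=3/7b
8) 2034.943ms=33/7b +554.985ms=9/7b
Σ=6b of 6 (139bpm 3/4) — PASS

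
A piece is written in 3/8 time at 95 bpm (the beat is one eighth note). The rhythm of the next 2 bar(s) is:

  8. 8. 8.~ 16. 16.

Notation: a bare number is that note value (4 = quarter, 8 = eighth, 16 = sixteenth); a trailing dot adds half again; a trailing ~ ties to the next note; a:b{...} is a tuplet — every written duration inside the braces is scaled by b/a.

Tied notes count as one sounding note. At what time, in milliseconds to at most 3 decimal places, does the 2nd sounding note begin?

1. 0.0ms @ 0 + 947.368ms (3/2)
2. 947.368ms @ 3/2 + 947.368ms (3/2)
3. 1894.737ms @ 3 + 1421.053ms (9/4)
4. 3315.789ms @ 21/4 + 473.684ms (3/4)

note 2 onset = 3/2b = 947.368ms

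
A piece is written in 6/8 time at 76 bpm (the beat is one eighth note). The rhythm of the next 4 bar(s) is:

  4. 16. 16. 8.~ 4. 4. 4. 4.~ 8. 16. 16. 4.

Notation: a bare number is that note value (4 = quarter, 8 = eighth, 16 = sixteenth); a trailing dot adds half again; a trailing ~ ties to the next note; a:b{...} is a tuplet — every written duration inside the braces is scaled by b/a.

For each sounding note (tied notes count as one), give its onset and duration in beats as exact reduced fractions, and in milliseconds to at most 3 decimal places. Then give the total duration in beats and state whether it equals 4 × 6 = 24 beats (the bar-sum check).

1) 0.0ms=0b +2368.421ms=3b
2) 2368.421ms=3b +592.105ms=3/4b
3) 2960.526ms=15/4b +592.105ms=3/4b
4) 3552.632ms=9/2b +3552.632ms=9/2b
5) 7105.263ms=9b +2368.421ms=3b
6) 9473.684ms=12b +2368.421ms=3b
7) 11842.105ms=15b +3552.632ms=9/2b
8) 15394.737ms=39/2b +592.105ms=3/4b
9) 15986.842ms=81/4b +592.105ms=3/4b
10) 16578.947ms=21b +2368.421ms=3b
Σ=24b of 24 (76bpm 6/8) — PASS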